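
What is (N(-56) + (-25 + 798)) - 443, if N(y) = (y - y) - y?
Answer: 386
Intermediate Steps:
N(y) = -y (N(y) = 0 - y = -y)
(N(-56) + (-25 + 798)) - 443 = (-1*(-56) + (-25 + 798)) - 443 = (56 + 773) - 443 = 829 - 443 = 386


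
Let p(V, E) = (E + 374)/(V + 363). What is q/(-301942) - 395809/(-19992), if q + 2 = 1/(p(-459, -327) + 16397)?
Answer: 94059356755368899/4750862236963080 ≈ 19.798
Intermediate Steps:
p(V, E) = (374 + E)/(363 + V)
q = -3148034/1574065 (q = -2 + 1/((374 - 327)/(363 - 459) + 16397) = -2 + 1/(47/(-96) + 16397) = -2 + 1/(-1/96*47 + 16397) = -2 + 1/(-47/96 + 16397) = -2 + 1/(1574065/96) = -2 + 96/1574065 = -3148034/1574065 ≈ -1.9999)
q/(-301942) - 395809/(-19992) = -3148034/1574065/(-301942) - 395809/(-19992) = -3148034/1574065*(-1/301942) - 395809*(-1/19992) = 1574017/237638167115 + 395809/19992 = 94059356755368899/4750862236963080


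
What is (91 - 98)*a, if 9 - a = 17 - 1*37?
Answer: -203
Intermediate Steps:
a = 29 (a = 9 - (17 - 1*37) = 9 - (17 - 37) = 9 - 1*(-20) = 9 + 20 = 29)
(91 - 98)*a = (91 - 98)*29 = -7*29 = -203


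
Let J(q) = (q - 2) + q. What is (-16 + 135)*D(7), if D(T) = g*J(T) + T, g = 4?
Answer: 6545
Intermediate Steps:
J(q) = -2 + 2*q (J(q) = (-2 + q) + q = -2 + 2*q)
D(T) = -8 + 9*T (D(T) = 4*(-2 + 2*T) + T = (-8 + 8*T) + T = -8 + 9*T)
(-16 + 135)*D(7) = (-16 + 135)*(-8 + 9*7) = 119*(-8 + 63) = 119*55 = 6545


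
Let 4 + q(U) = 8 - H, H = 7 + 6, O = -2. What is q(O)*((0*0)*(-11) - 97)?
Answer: 873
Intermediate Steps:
H = 13
q(U) = -9 (q(U) = -4 + (8 - 1*13) = -4 + (8 - 13) = -4 - 5 = -9)
q(O)*((0*0)*(-11) - 97) = -9*((0*0)*(-11) - 97) = -9*(0*(-11) - 97) = -9*(0 - 97) = -9*(-97) = 873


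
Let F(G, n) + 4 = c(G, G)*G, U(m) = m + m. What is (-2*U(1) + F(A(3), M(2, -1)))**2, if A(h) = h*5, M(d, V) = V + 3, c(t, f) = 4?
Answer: 2704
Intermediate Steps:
M(d, V) = 3 + V
U(m) = 2*m
A(h) = 5*h
F(G, n) = -4 + 4*G
(-2*U(1) + F(A(3), M(2, -1)))**2 = (-4 + (-4 + 4*(5*3)))**2 = (-2*2 + (-4 + 4*15))**2 = (-4 + (-4 + 60))**2 = (-4 + 56)**2 = 52**2 = 2704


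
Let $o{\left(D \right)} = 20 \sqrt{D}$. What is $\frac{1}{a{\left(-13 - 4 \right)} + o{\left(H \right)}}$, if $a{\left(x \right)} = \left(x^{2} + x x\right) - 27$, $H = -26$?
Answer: $\frac{551}{314001} - \frac{20 i \sqrt{26}}{314001} \approx 0.0017548 - 0.00032478 i$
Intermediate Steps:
$a{\left(x \right)} = -27 + 2 x^{2}$ ($a{\left(x \right)} = \left(x^{2} + x^{2}\right) - 27 = 2 x^{2} - 27 = -27 + 2 x^{2}$)
$\frac{1}{a{\left(-13 - 4 \right)} + o{\left(H \right)}} = \frac{1}{\left(-27 + 2 \left(-13 - 4\right)^{2}\right) + 20 \sqrt{-26}} = \frac{1}{\left(-27 + 2 \left(-17\right)^{2}\right) + 20 i \sqrt{26}} = \frac{1}{\left(-27 + 2 \cdot 289\right) + 20 i \sqrt{26}} = \frac{1}{\left(-27 + 578\right) + 20 i \sqrt{26}} = \frac{1}{551 + 20 i \sqrt{26}}$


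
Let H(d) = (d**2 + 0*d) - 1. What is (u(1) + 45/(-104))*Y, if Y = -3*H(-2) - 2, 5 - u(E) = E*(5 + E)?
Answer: 1639/104 ≈ 15.760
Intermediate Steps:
H(d) = -1 + d**2 (H(d) = (d**2 + 0) - 1 = d**2 - 1 = -1 + d**2)
u(E) = 5 - E*(5 + E)
Y = -11 (Y = -3*(-1 + (-2)**2) - 2 = -3*(-1 + 4) - 2 = -3*3 - 2 = -9 - 2 = -11)
(u(1) + 45/(-104))*Y = ((5 - 1*1**2 - 5*1) + 45/(-104))*(-11) = ((5 - 1*1 - 5) + 45*(-1/104))*(-11) = ((5 - 1 - 5) - 45/104)*(-11) = (-1 - 45/104)*(-11) = -149/104*(-11) = 1639/104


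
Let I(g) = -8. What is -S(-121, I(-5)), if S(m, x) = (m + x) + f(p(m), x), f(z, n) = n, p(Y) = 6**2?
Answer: 137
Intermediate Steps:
p(Y) = 36
S(m, x) = m + 2*x (S(m, x) = (m + x) + x = m + 2*x)
-S(-121, I(-5)) = -(-121 + 2*(-8)) = -(-121 - 16) = -1*(-137) = 137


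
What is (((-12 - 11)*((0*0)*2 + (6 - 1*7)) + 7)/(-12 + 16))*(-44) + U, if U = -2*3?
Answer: -336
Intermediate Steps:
U = -6
(((-12 - 11)*((0*0)*2 + (6 - 1*7)) + 7)/(-12 + 16))*(-44) + U = (((-12 - 11)*((0*0)*2 + (6 - 1*7)) + 7)/(-12 + 16))*(-44) - 6 = ((-23*(0*2 + (6 - 7)) + 7)/4)*(-44) - 6 = ((-23*(0 - 1) + 7)*(¼))*(-44) - 6 = ((-23*(-1) + 7)*(¼))*(-44) - 6 = ((23 + 7)*(¼))*(-44) - 6 = (30*(¼))*(-44) - 6 = (15/2)*(-44) - 6 = -330 - 6 = -336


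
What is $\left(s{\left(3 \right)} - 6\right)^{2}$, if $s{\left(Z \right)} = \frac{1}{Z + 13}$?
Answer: $\frac{9025}{256} \approx 35.254$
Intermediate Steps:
$s{\left(Z \right)} = \frac{1}{13 + Z}$
$\left(s{\left(3 \right)} - 6\right)^{2} = \left(\frac{1}{13 + 3} - 6\right)^{2} = \left(\frac{1}{16} + \left(-79 + 73\right)\right)^{2} = \left(\frac{1}{16} - 6\right)^{2} = \left(- \frac{95}{16}\right)^{2} = \frac{9025}{256}$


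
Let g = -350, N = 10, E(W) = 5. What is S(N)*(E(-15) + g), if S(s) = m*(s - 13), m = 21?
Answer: 21735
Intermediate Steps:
S(s) = -273 + 21*s (S(s) = 21*(s - 13) = 21*(-13 + s) = -273 + 21*s)
S(N)*(E(-15) + g) = (-273 + 21*10)*(5 - 350) = (-273 + 210)*(-345) = -63*(-345) = 21735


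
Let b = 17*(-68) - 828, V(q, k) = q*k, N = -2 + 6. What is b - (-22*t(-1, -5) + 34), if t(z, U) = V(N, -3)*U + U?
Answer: -808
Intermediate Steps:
N = 4
V(q, k) = k*q
t(z, U) = -11*U (t(z, U) = (-3*4)*U + U = -12*U + U = -11*U)
b = -1984 (b = -1156 - 828 = -1984)
b - (-22*t(-1, -5) + 34) = -1984 - (-(-242)*(-5) + 34) = -1984 - (-22*55 + 34) = -1984 - (-1210 + 34) = -1984 - 1*(-1176) = -1984 + 1176 = -808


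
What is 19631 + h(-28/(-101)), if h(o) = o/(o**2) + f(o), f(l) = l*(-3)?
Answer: 55524317/2828 ≈ 19634.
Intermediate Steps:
f(l) = -3*l
h(o) = 1/o - 3*o (h(o) = o/(o**2) - 3*o = o/o**2 - 3*o = 1/o - 3*o)
19631 + h(-28/(-101)) = 19631 + (1/(-28/(-101)) - (-84)/(-101)) = 19631 + (1/(-28*(-1/101)) - (-84)*(-1)/101) = 19631 + (1/(28/101) - 3*28/101) = 19631 + (101/28 - 84/101) = 19631 + 7849/2828 = 55524317/2828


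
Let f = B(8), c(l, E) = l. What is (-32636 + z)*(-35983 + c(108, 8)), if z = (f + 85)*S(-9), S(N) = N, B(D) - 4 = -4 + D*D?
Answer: 1218924875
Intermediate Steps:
B(D) = D² (B(D) = 4 + (-4 + D*D) = 4 + (-4 + D²) = D²)
f = 64 (f = 8² = 64)
z = -1341 (z = (64 + 85)*(-9) = 149*(-9) = -1341)
(-32636 + z)*(-35983 + c(108, 8)) = (-32636 - 1341)*(-35983 + 108) = -33977*(-35875) = 1218924875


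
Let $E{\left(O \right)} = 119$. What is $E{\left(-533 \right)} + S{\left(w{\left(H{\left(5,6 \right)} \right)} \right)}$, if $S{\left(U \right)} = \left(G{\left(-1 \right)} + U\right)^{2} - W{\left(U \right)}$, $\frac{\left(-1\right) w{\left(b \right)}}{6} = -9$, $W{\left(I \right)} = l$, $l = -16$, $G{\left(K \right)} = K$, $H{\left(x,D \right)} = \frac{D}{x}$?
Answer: $2944$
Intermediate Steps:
$W{\left(I \right)} = -16$
$w{\left(b \right)} = 54$ ($w{\left(b \right)} = \left(-6\right) \left(-9\right) = 54$)
$S{\left(U \right)} = 16 + \left(-1 + U\right)^{2}$ ($S{\left(U \right)} = \left(-1 + U\right)^{2} - -16 = \left(-1 + U\right)^{2} + 16 = 16 + \left(-1 + U\right)^{2}$)
$E{\left(-533 \right)} + S{\left(w{\left(H{\left(5,6 \right)} \right)} \right)} = 119 + \left(16 + \left(-1 + 54\right)^{2}\right) = 119 + \left(16 + 53^{2}\right) = 119 + \left(16 + 2809\right) = 119 + 2825 = 2944$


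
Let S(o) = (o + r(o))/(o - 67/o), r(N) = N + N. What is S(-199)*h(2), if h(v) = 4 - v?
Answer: 39601/6589 ≈ 6.0102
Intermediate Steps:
r(N) = 2*N
S(o) = 3*o/(o - 67/o) (S(o) = (o + 2*o)/(o - 67/o) = (3*o)/(o - 67/o) = 3*o/(o - 67/o))
S(-199)*h(2) = (3*(-199)²/(-67 + (-199)²))*(4 - 1*2) = (3*39601/(-67 + 39601))*(4 - 2) = (3*39601/39534)*2 = (3*39601*(1/39534))*2 = (39601/13178)*2 = 39601/6589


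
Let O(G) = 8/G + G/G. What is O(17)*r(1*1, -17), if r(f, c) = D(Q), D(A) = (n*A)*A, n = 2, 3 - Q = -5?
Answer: 3200/17 ≈ 188.24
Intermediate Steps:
Q = 8 (Q = 3 - 1*(-5) = 3 + 5 = 8)
D(A) = 2*A**2 (D(A) = (2*A)*A = 2*A**2)
r(f, c) = 128 (r(f, c) = 2*8**2 = 2*64 = 128)
O(G) = 1 + 8/G (O(G) = 8/G + 1 = 1 + 8/G)
O(17)*r(1*1, -17) = ((8 + 17)/17)*128 = ((1/17)*25)*128 = (25/17)*128 = 3200/17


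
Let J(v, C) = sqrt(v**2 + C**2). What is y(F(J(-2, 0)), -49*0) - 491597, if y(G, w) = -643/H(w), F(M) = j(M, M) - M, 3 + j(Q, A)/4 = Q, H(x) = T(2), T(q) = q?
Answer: -983837/2 ≈ -4.9192e+5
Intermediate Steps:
H(x) = 2
j(Q, A) = -12 + 4*Q
J(v, C) = sqrt(C**2 + v**2)
F(M) = -12 + 3*M (F(M) = (-12 + 4*M) - M = -12 + 3*M)
y(G, w) = -643/2
y(F(J(-2, 0)), -49*0) - 491597 = -643/2 - 491597 = -983837/2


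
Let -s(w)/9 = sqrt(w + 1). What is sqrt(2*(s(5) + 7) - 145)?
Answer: sqrt(-131 - 18*sqrt(6)) ≈ 13.232*I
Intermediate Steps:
s(w) = -9*sqrt(1 + w) (s(w) = -9*sqrt(w + 1) = -9*sqrt(1 + w))
sqrt(2*(s(5) + 7) - 145) = sqrt(2*(-9*sqrt(1 + 5) + 7) - 145) = sqrt(2*(-9*sqrt(6) + 7) - 145) = sqrt(2*(7 - 9*sqrt(6)) - 145) = sqrt((14 - 18*sqrt(6)) - 145) = sqrt(-131 - 18*sqrt(6))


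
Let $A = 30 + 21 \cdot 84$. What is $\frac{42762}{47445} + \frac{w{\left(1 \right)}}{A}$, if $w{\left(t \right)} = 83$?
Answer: $\frac{26884321}{28372110} \approx 0.94756$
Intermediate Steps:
$A = 1794$ ($A = 30 + 1764 = 1794$)
$\frac{42762}{47445} + \frac{w{\left(1 \right)}}{A} = \frac{42762}{47445} + \frac{83}{1794} = 42762 \cdot \frac{1}{47445} + 83 \cdot \frac{1}{1794} = \frac{14254}{15815} + \frac{83}{1794} = \frac{26884321}{28372110}$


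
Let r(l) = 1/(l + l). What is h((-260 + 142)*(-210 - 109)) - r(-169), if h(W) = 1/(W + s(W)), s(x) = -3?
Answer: 37977/12721982 ≈ 0.0029851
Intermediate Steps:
h(W) = 1/(-3 + W) (h(W) = 1/(W - 3) = 1/(-3 + W))
r(l) = 1/(2*l)
h((-260 + 142)*(-210 - 109)) - r(-169) = 1/(-3 + (-260 + 142)*(-210 - 109)) - 1/(2*(-169)) = 1/(-3 - 118*(-319)) - (-1)/(2*169) = 1/(-3 + 37642) - 1*(-1/338) = 1/37639 + 1/338 = 37977/12721982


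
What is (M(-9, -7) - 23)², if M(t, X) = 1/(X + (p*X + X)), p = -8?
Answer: 931225/1764 ≈ 527.91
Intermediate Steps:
M(t, X) = -1/(6*X) (M(t, X) = 1/(X + (-8*X + X)) = 1/(X - 7*X) = 1/(-6*X) = -1/(6*X))
(M(-9, -7) - 23)² = (-⅙/(-7) - 23)² = (-⅙*(-⅐) - 23)² = (1/42 - 23)² = (-965/42)² = 931225/1764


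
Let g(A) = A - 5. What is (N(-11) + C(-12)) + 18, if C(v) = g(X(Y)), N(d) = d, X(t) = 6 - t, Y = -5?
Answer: 13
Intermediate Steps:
g(A) = -5 + A
C(v) = 6 (C(v) = -5 + (6 - 1*(-5)) = -5 + (6 + 5) = -5 + 11 = 6)
(N(-11) + C(-12)) + 18 = (-11 + 6) + 18 = -5 + 18 = 13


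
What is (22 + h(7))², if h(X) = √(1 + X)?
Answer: 492 + 88*√2 ≈ 616.45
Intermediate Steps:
(22 + h(7))² = (22 + √(1 + 7))² = (22 + √8)² = (22 + 2*√2)²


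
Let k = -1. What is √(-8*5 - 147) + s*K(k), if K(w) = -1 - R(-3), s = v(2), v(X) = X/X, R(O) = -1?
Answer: I*√187 ≈ 13.675*I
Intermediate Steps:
v(X) = 1
s = 1
K(w) = 0 (K(w) = -1 - 1*(-1) = -1 + 1 = 0)
√(-8*5 - 147) + s*K(k) = √(-8*5 - 147) + 1*0 = √(-40 - 147) + 0 = √(-187) + 0 = I*√187 + 0 = I*√187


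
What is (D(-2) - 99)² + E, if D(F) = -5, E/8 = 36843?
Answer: 305560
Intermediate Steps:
E = 294744 (E = 8*36843 = 294744)
(D(-2) - 99)² + E = (-5 - 99)² + 294744 = (-104)² + 294744 = 10816 + 294744 = 305560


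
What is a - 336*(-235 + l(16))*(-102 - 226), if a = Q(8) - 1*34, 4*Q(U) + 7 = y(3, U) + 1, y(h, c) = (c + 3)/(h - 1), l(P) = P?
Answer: -193084689/8 ≈ -2.4136e+7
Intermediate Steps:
y(h, c) = (3 + c)/(-1 + h)
Q(U) = -9/8 + U/8 (Q(U) = -7/4 + ((3 + U)/(-1 + 3) + 1)/4 = -7/4 + ((3 + U)/2 + 1)/4 = -7/4 + ((3/2 + U/2) + 1)/4 = -7/4 + (5/2 + U/2)/4 = -7/4 + (5/8 + U/8) = -9/8 + U/8)
a = -273/8 (a = (-9/8 + (⅛)*8) - 1*34 = (-9/8 + 1) - 34 = -⅛ - 34 = -273/8 ≈ -34.125)
a - 336*(-235 + l(16))*(-102 - 226) = -273/8 - 336*(-235 + 16)*(-102 - 226) = -273/8 - (-73584)*(-328) = -273/8 - 336*71832 = -273/8 - 24135552 = -193084689/8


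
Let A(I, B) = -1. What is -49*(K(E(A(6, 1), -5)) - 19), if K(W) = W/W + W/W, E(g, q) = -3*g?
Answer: 833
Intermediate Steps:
K(W) = 2 (K(W) = 1 + 1 = 2)
-49*(K(E(A(6, 1), -5)) - 19) = -49*(2 - 19) = -49*(-17) = 833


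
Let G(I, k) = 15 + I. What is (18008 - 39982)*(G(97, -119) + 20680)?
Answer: -456883408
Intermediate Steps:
(18008 - 39982)*(G(97, -119) + 20680) = (18008 - 39982)*((15 + 97) + 20680) = -21974*(112 + 20680) = -21974*20792 = -456883408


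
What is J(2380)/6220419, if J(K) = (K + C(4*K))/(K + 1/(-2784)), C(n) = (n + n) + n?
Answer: 1688960/808156714511 ≈ 2.0899e-6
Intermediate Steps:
C(n) = 3*n (C(n) = 2*n + n = 3*n)
J(K) = 13*K/(-1/2784 + K) (J(K) = (K + 3*(4*K))/(K + 1/(-2784)) = (K + 12*K)/(K - 1/2784) = (13*K)/(-1/2784 + K) = 13*K/(-1/2784 + K))
J(2380)/6220419 = (36192*2380/(-1 + 2784*2380))/6220419 = (36192*2380/(-1 + 6625920))*(1/6220419) = (36192*2380/6625919)*(1/6220419) = (36192*2380*(1/6625919))*(1/6220419) = (86136960/6625919)*(1/6220419) = 1688960/808156714511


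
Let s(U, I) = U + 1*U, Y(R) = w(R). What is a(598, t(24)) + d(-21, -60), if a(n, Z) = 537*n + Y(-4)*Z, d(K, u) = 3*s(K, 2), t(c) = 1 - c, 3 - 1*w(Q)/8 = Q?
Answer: 319712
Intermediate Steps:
w(Q) = 24 - 8*Q
Y(R) = 24 - 8*R
s(U, I) = 2*U (s(U, I) = U + U = 2*U)
d(K, u) = 6*K (d(K, u) = 3*(2*K) = 6*K)
a(n, Z) = 56*Z + 537*n (a(n, Z) = 537*n + (24 - 8*(-4))*Z = 537*n + (24 + 32)*Z = 537*n + 56*Z = 56*Z + 537*n)
a(598, t(24)) + d(-21, -60) = (56*(1 - 1*24) + 537*598) + 6*(-21) = (56*(1 - 24) + 321126) - 126 = (56*(-23) + 321126) - 126 = (-1288 + 321126) - 126 = 319838 - 126 = 319712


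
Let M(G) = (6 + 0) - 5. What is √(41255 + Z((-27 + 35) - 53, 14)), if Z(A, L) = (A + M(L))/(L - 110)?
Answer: √5940786/12 ≈ 203.11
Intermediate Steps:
M(G) = 1 (M(G) = 6 - 5 = 1)
Z(A, L) = (1 + A)/(-110 + L) (Z(A, L) = (A + 1)/(L - 110) = (1 + A)/(-110 + L))
√(41255 + Z((-27 + 35) - 53, 14)) = √(41255 + (1 + ((-27 + 35) - 53))/(-110 + 14)) = √(41255 + (1 + (8 - 53))/(-96)) = √(41255 - (1 - 45)/96) = √(41255 - 1/96*(-44)) = √(41255 + 11/24) = √(990131/24) = √5940786/12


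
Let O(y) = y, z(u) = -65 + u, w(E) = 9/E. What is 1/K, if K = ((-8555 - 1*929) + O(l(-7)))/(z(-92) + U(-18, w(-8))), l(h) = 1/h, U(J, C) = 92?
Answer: 455/66389 ≈ 0.0068535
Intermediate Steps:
K = 66389/455 (K = ((-8555 - 1*929) + 1/(-7))/((-65 - 92) + 92) = ((-8555 - 929) - ⅐)/(-157 + 92) = (-9484 - ⅐)/(-65) = -66389/7*(-1/65) = 66389/455 ≈ 145.91)
1/K = 1/(66389/455) = 455/66389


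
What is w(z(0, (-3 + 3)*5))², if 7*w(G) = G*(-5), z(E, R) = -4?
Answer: 400/49 ≈ 8.1633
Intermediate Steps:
w(G) = -5*G/7 (w(G) = (G*(-5))/7 = (-5*G)/7 = -5*G/7)
w(z(0, (-3 + 3)*5))² = (-5/7*(-4))² = (20/7)² = 400/49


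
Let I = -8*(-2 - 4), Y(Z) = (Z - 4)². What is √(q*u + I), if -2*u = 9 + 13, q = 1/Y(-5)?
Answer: √3877/9 ≈ 6.9184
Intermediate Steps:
Y(Z) = (-4 + Z)²
q = 1/81 (q = 1/((-4 - 5)²) = 1/((-9)²) = 1/81 ≈ 0.012346)
u = -11 (u = -(9 + 13)/2 = -½*22 = -11)
I = 48 (I = -8*(-6) = 48)
√(q*u + I) = √((1/81)*(-11) + 48) = √(-11/81 + 48) = √(3877/81) = √3877/9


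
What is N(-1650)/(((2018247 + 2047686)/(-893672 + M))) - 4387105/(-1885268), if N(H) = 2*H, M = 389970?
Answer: 1050520480014255/2555124458348 ≈ 411.14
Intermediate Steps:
N(-1650)/(((2018247 + 2047686)/(-893672 + M))) - 4387105/(-1885268) = (2*(-1650))/(((2018247 + 2047686)/(-893672 + 389970))) - 4387105/(-1885268) = -3300/(4065933/(-503702)) - 4387105*(-1/1885268) = -3300/(4065933*(-1/503702)) + 4387105/1885268 = -3300/(-4065933/503702) + 4387105/1885268 = -3300*(-503702/4065933) + 4387105/1885268 = 554072200/1355311 + 4387105/1885268 = 1050520480014255/2555124458348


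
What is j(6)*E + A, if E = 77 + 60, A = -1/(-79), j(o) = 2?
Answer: 21647/79 ≈ 274.01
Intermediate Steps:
A = 1/79 (A = -1*(-1/79) = 1/79 ≈ 0.012658)
E = 137
j(6)*E + A = 2*137 + 1/79 = 274 + 1/79 = 21647/79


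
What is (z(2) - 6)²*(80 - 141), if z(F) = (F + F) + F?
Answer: 0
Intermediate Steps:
z(F) = 3*F (z(F) = 2*F + F = 3*F)
(z(2) - 6)²*(80 - 141) = (3*2 - 6)²*(80 - 141) = (6 - 6)²*(-61) = 0²*(-61) = 0*(-61) = 0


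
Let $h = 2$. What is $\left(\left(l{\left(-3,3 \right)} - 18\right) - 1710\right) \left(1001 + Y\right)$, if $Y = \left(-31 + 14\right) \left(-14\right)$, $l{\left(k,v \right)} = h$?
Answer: $-2138514$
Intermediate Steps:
$l{\left(k,v \right)} = 2$
$Y = 238$ ($Y = \left(-17\right) \left(-14\right) = 238$)
$\left(\left(l{\left(-3,3 \right)} - 18\right) - 1710\right) \left(1001 + Y\right) = \left(\left(2 - 18\right) - 1710\right) \left(1001 + 238\right) = \left(\left(2 - 18\right) - 1710\right) 1239 = \left(-16 - 1710\right) 1239 = \left(-1726\right) 1239 = -2138514$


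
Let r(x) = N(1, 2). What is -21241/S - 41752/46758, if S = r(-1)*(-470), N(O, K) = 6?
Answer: 48635891/7325420 ≈ 6.6393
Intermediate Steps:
r(x) = 6
S = -2820 (S = 6*(-470) = -2820)
-21241/S - 41752/46758 = -21241/(-2820) - 41752/46758 = -21241*(-1/2820) - 41752*1/46758 = 21241/2820 - 20876/23379 = 48635891/7325420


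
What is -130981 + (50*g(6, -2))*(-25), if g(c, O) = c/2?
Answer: -134731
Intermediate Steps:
g(c, O) = c/2 (g(c, O) = c*(1/2) = c/2)
-130981 + (50*g(6, -2))*(-25) = -130981 + (50*((1/2)*6))*(-25) = -130981 + (50*3)*(-25) = -130981 + 150*(-25) = -130981 - 3750 = -134731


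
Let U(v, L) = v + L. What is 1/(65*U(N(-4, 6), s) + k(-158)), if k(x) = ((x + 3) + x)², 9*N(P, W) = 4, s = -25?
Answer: 9/867356 ≈ 1.0376e-5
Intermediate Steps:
N(P, W) = 4/9 (N(P, W) = (⅑)*4 = 4/9)
U(v, L) = L + v
k(x) = (3 + 2*x)² (k(x) = ((3 + x) + x)² = (3 + 2*x)²)
1/(65*U(N(-4, 6), s) + k(-158)) = 1/(65*(-25 + 4/9) + (3 + 2*(-158))²) = 1/(65*(-221/9) + (3 - 316)²) = 1/(-14365/9 + (-313)²) = 1/(-14365/9 + 97969) = 1/(867356/9) = 9/867356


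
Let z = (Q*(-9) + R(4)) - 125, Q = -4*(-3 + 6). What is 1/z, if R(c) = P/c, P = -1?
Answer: -4/69 ≈ -0.057971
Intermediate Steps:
Q = -12 (Q = -4*3 = -12)
R(c) = -1/c
z = -69/4 (z = (-12*(-9) - 1/4) - 125 = (108 - 1*¼) - 125 = (108 - ¼) - 125 = 431/4 - 125 = -69/4 ≈ -17.250)
1/z = 1/(-69/4) = -4/69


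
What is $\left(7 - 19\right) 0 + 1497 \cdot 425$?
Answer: $636225$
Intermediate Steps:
$\left(7 - 19\right) 0 + 1497 \cdot 425 = \left(-12\right) 0 + 636225 = 0 + 636225 = 636225$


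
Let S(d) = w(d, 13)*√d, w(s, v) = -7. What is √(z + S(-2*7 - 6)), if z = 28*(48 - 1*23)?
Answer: √(700 - 14*I*√5) ≈ 26.464 - 0.59146*I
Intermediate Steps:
S(d) = -7*√d
z = 700 (z = 28*(48 - 23) = 28*25 = 700)
√(z + S(-2*7 - 6)) = √(700 - 7*√(-2*7 - 6)) = √(700 - 7*√(-14 - 6)) = √(700 - 14*I*√5)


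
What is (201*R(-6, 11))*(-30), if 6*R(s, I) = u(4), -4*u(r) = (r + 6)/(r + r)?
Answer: 5025/16 ≈ 314.06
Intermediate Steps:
u(r) = -(6 + r)/(8*r) (u(r) = -(r + 6)/(4*(r + r)) = -(6 + r)/(4*(2*r)) = -(6 + r)*1/(2*r)/4 = -(6 + r)/(8*r))
R(s, I) = -5/96 (R(s, I) = ((⅛)*(-6 - 1*4)/4)/6 = ((⅛)*(¼)*(-6 - 4))/6 = ((⅛)*(¼)*(-10))/6 = (⅙)*(-5/16) = -5/96)
(201*R(-6, 11))*(-30) = (201*(-5/96))*(-30) = -335/32*(-30) = 5025/16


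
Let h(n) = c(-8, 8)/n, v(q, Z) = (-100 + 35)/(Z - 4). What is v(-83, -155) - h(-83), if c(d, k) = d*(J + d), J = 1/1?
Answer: 14299/13197 ≈ 1.0835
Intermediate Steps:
J = 1
c(d, k) = d*(1 + d)
v(q, Z) = -65/(-4 + Z)
h(n) = 56/n (h(n) = (-8*(1 - 8))/n = (-8*(-7))/n = 56/n)
v(-83, -155) - h(-83) = -65/(-4 - 155) - 56/(-83) = -65/(-159) - 56*(-1)/83 = -65*(-1/159) - 1*(-56/83) = 65/159 + 56/83 = 14299/13197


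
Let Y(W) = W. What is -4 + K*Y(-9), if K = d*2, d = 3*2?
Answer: -112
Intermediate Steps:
d = 6
K = 12 (K = 6*2 = 12)
-4 + K*Y(-9) = -4 + 12*(-9) = -4 - 108 = -112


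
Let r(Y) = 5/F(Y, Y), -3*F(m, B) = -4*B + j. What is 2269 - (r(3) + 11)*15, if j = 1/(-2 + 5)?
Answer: 14593/7 ≈ 2084.7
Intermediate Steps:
j = 1/3 ≈ 0.33333
F(m, B) = -1/9 + 4*B/3 (F(m, B) = -(-4*B + 1/3)/3 = -(1/3 - 4*B)/3 = -1/9 + 4*B/3)
r(Y) = 5/(-1/9 + 4*Y/3)
2269 - (r(3) + 11)*15 = 2269 - (45/(-1 + 12*3) + 11)*15 = 2269 - (45/(-1 + 36) + 11)*15 = 2269 - (45/35 + 11)*15 = 2269 - (45*(1/35) + 11)*15 = 2269 - (9/7 + 11)*15 = 2269 - 86*15/7 = 2269 - 1*1290/7 = 2269 - 1290/7 = 14593/7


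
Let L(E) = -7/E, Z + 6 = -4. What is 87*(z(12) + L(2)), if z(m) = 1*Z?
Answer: -2349/2 ≈ -1174.5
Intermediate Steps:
Z = -10 (Z = -6 - 4 = -10)
z(m) = -10 (z(m) = 1*(-10) = -10)
87*(z(12) + L(2)) = 87*(-10 - 7/2) = 87*(-27/2) = -2349/2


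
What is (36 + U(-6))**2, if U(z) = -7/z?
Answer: 49729/36 ≈ 1381.4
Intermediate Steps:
(36 + U(-6))**2 = (36 - 7/(-6))**2 = (36 - 7*(-1/6))**2 = (36 + 7/6)**2 = (223/6)**2 = 49729/36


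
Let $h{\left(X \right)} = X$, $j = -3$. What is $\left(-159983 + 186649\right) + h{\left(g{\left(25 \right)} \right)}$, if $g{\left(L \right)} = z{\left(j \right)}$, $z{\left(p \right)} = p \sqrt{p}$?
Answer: $26666 - 3 i \sqrt{3} \approx 26666.0 - 5.1962 i$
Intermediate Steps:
$z{\left(p \right)} = p^{\frac{3}{2}}$
$g{\left(L \right)} = - 3 i \sqrt{3}$ ($g{\left(L \right)} = \left(-3\right)^{\frac{3}{2}} = - 3 i \sqrt{3}$)
$\left(-159983 + 186649\right) + h{\left(g{\left(25 \right)} \right)} = \left(-159983 + 186649\right) - 3 i \sqrt{3} = 26666 - 3 i \sqrt{3}$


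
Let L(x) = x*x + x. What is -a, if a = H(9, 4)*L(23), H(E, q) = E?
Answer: -4968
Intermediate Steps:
L(x) = x + x**2 (L(x) = x**2 + x = x + x**2)
a = 4968 (a = 9*(23*(1 + 23)) = 9*(23*24) = 9*552 = 4968)
-a = -1*4968 = -4968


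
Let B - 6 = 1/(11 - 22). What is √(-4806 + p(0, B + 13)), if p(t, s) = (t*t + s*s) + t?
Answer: I*√538262/11 ≈ 66.697*I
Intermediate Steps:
B = 65/11 (B = 6 + 1/(11 - 22) = 6 + 1/(-11) = 6 - 1/11 = 65/11 ≈ 5.9091)
p(t, s) = t + s² + t² (p(t, s) = (t² + s²) + t = (s² + t²) + t = t + s² + t²)
√(-4806 + p(0, B + 13)) = √(-4806 + (0 + (65/11 + 13)² + 0²)) = √(-4806 + (0 + (208/11)² + 0)) = √(-4806 + (0 + 43264/121 + 0)) = √(-4806 + 43264/121) = √(-538262/121) = I*√538262/11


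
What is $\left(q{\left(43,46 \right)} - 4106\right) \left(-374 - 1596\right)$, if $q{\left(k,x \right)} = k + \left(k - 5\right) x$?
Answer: $4560550$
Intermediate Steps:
$q{\left(k,x \right)} = k + x \left(-5 + k\right)$ ($q{\left(k,x \right)} = k + \left(k - 5\right) x = k + \left(-5 + k\right) x = k + x \left(-5 + k\right)$)
$\left(q{\left(43,46 \right)} - 4106\right) \left(-374 - 1596\right) = \left(\left(43 - 230 + 43 \cdot 46\right) - 4106\right) \left(-374 - 1596\right) = \left(\left(43 - 230 + 1978\right) - 4106\right) \left(-1970\right) = \left(1791 - 4106\right) \left(-1970\right) = \left(-2315\right) \left(-1970\right) = 4560550$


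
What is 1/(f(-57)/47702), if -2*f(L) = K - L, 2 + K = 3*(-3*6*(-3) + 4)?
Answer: -95404/229 ≈ -416.61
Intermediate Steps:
K = 172 (K = -2 + 3*(-3*6*(-3) + 4) = -2 + 3*(-18*(-3) + 4) = -2 + 3*(54 + 4) = -2 + 3*58 = -2 + 174 = 172)
f(L) = -86 + L/2 (f(L) = -(172 - L)/2 = -86 + L/2)
1/(f(-57)/47702) = 1/((-86 + (1/2)*(-57))/47702) = 1/((-86 - 57/2)*(1/47702)) = 1/(-229/2*1/47702) = 1/(-229/95404) = -95404/229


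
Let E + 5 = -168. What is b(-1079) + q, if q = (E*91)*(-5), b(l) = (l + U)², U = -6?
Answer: 1255940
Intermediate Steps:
b(l) = (-6 + l)² (b(l) = (l - 6)² = (-6 + l)²)
E = -173 (E = -5 - 168 = -173)
q = 78715 (q = -173*91*(-5) = -15743*(-5) = 78715)
b(-1079) + q = (-6 - 1079)² + 78715 = (-1085)² + 78715 = 1177225 + 78715 = 1255940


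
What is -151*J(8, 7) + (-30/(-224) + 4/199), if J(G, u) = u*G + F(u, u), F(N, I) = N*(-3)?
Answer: -117788647/22288 ≈ -5284.8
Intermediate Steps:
F(N, I) = -3*N
J(G, u) = -3*u + G*u (J(G, u) = u*G - 3*u = G*u - 3*u = -3*u + G*u)
-151*J(8, 7) + (-30/(-224) + 4/199) = -1057*(-3 + 8) + (-30/(-224) + 4/199) = -1057*5 + (-30*(-1/224) + 4*(1/199)) = -151*35 + (15/112 + 4/199) = -5285 + 3433/22288 = -117788647/22288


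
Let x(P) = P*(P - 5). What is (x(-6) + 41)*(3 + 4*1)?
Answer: 749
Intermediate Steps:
x(P) = P*(-5 + P)
(x(-6) + 41)*(3 + 4*1) = (-6*(-5 - 6) + 41)*(3 + 4*1) = (-6*(-11) + 41)*(3 + 4) = (66 + 41)*7 = 107*7 = 749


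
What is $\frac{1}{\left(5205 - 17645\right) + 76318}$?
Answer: $\frac{1}{63878} \approx 1.5655 \cdot 10^{-5}$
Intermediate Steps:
$\frac{1}{\left(5205 - 17645\right) + 76318} = \frac{1}{-12440 + 76318} = \frac{1}{63878}$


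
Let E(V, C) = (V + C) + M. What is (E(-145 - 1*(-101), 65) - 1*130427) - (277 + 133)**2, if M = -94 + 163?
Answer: -298437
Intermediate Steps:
M = 69
E(V, C) = 69 + C + V (E(V, C) = (V + C) + 69 = (C + V) + 69 = 69 + C + V)
(E(-145 - 1*(-101), 65) - 1*130427) - (277 + 133)**2 = ((69 + 65 + (-145 - 1*(-101))) - 1*130427) - (277 + 133)**2 = ((69 + 65 + (-145 + 101)) - 130427) - 1*410**2 = ((69 + 65 - 44) - 130427) - 1*168100 = (90 - 130427) - 168100 = -130337 - 168100 = -298437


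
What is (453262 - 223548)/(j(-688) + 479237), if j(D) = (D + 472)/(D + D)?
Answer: 39510808/82428791 ≈ 0.47933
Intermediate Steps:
j(D) = (472 + D)/(2*D) (j(D) = (472 + D)/((2*D)) = (472 + D)*(1/(2*D)) = (472 + D)/(2*D))
(453262 - 223548)/(j(-688) + 479237) = (453262 - 223548)/((1/2)*(472 - 688)/(-688) + 479237) = 229714/((1/2)*(-1/688)*(-216) + 479237) = 229714/(27/172 + 479237) = 229714/(82428791/172) = 229714*(172/82428791) = 39510808/82428791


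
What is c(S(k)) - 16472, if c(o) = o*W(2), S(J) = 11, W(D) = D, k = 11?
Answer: -16450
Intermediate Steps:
c(o) = 2*o (c(o) = o*2 = 2*o)
c(S(k)) - 16472 = 2*11 - 16472 = 22 - 16472 = -16450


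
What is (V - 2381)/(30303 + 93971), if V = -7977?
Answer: -5179/62137 ≈ -0.083348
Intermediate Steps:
(V - 2381)/(30303 + 93971) = (-7977 - 2381)/(30303 + 93971) = -10358/124274 = -10358*1/124274 = -5179/62137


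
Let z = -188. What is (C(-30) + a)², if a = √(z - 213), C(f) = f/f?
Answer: (1 + I*√401)² ≈ -400.0 + 40.05*I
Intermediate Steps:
C(f) = 1
a = I*√401 (a = √(-188 - 213) = √(-401) = I*√401 ≈ 20.025*I)
(C(-30) + a)² = (1 + I*√401)²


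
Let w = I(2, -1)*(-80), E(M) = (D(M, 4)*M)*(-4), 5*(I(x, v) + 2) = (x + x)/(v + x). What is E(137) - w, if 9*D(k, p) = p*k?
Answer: -301168/9 ≈ -33463.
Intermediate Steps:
D(k, p) = k*p/9 (D(k, p) = (p*k)/9 = (k*p)/9 = k*p/9)
I(x, v) = -2 + 2*x/(5*(v + x)) (I(x, v) = -2 + ((x + x)/(v + x))/5 = -2 + ((2*x)/(v + x))/5 = -2 + (2*x/(v + x))/5 = -2 + 2*x/(5*(v + x)))
E(M) = -16*M²/9 (E(M) = (((⅑)*M*4)*M)*(-4) = ((4*M/9)*M)*(-4) = (4*M²/9)*(-4) = -16*M²/9)
w = 96 (w = ((-2*(-1) - 8/5*2)/(-1 + 2))*(-80) = ((2 - 16/5)/1)*(-80) = (1*(-6/5))*(-80) = -6/5*(-80) = 96)
E(137) - w = -16/9*137² - 1*96 = -16/9*18769 - 96 = -300304/9 - 96 = -301168/9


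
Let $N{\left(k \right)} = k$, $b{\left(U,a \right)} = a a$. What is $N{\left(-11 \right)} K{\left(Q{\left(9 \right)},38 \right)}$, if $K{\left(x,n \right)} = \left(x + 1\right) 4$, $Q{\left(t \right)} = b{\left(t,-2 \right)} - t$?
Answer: $176$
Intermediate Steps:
$b{\left(U,a \right)} = a^{2}$
$Q{\left(t \right)} = 4 - t$ ($Q{\left(t \right)} = \left(-2\right)^{2} - t = 4 - t$)
$K{\left(x,n \right)} = 4 + 4 x$ ($K{\left(x,n \right)} = \left(1 + x\right) 4 = 4 + 4 x$)
$N{\left(-11 \right)} K{\left(Q{\left(9 \right)},38 \right)} = - 11 \left(4 + 4 \left(4 - 9\right)\right) = - 11 \left(4 + 4 \left(-5\right)\right) = - 11 \left(4 - 20\right) = \left(-11\right) \left(-16\right) = 176$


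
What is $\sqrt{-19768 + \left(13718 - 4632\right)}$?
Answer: $7 i \sqrt{218} \approx 103.35 i$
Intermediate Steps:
$\sqrt{-19768 + \left(13718 - 4632\right)} = \sqrt{-19768 + 9086} = \sqrt{-10682} = 7 i \sqrt{218}$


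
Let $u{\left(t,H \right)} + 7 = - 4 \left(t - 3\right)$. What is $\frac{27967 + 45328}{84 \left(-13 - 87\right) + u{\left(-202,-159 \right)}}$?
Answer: $- \frac{73295}{7587} \approx -9.6606$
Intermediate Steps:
$u{\left(t,H \right)} = 5 - 4 t$ ($u{\left(t,H \right)} = -7 - 4 \left(t - 3\right) = -7 - 4 \left(-3 + t\right) = -7 - \left(-12 + 4 t\right) = 5 - 4 t$)
$\frac{27967 + 45328}{84 \left(-13 - 87\right) + u{\left(-202,-159 \right)}} = \frac{27967 + 45328}{84 \left(-13 - 87\right) + \left(5 - -808\right)} = \frac{73295}{84 \left(-100\right) + \left(5 + 808\right)} = \frac{73295}{-8400 + 813} = \frac{73295}{-7587} = 73295 \left(- \frac{1}{7587}\right) = - \frac{73295}{7587}$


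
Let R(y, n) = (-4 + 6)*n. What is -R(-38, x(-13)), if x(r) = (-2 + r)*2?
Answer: 60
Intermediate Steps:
x(r) = -4 + 2*r
R(y, n) = 2*n
-R(-38, x(-13)) = -2*(-4 + 2*(-13)) = -2*(-4 - 26) = -2*(-30) = -1*(-60) = 60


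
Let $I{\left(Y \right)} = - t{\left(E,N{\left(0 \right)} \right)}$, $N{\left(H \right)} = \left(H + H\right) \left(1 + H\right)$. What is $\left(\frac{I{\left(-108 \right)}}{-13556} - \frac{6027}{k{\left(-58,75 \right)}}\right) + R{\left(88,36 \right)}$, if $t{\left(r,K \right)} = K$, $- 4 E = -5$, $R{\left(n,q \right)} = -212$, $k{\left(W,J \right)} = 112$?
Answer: $- \frac{4253}{16} \approx -265.81$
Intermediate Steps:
$N{\left(H \right)} = 2 H \left(1 + H\right)$
$E = \frac{5}{4}$ ($E = \left(- \frac{1}{4}\right) \left(-5\right) = \frac{5}{4} \approx 1.25$)
$I{\left(Y \right)} = 0$ ($I{\left(Y \right)} = - 2 \cdot 0 \left(1 + 0\right) = - 2 \cdot 0 \cdot 1 = \left(-1\right) 0 = 0$)
$\left(\frac{I{\left(-108 \right)}}{-13556} - \frac{6027}{k{\left(-58,75 \right)}}\right) + R{\left(88,36 \right)} = \left(\frac{0}{-13556} - \frac{6027}{112}\right) - 212 = \left(0 \left(- \frac{1}{13556}\right) - \frac{861}{16}\right) - 212 = \left(0 - \frac{861}{16}\right) - 212 = - \frac{861}{16} - 212 = - \frac{4253}{16}$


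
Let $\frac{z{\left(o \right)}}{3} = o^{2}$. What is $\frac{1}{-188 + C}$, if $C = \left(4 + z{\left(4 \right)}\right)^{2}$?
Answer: $\frac{1}{2516} \approx 0.00039746$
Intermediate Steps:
$z{\left(o \right)} = 3 o^{2}$
$C = 2704$ ($C = \left(4 + 3 \cdot 4^{2}\right)^{2} = \left(4 + 3 \cdot 16\right)^{2} = \left(4 + 48\right)^{2} = 52^{2} = 2704$)
$\frac{1}{-188 + C} = \frac{1}{-188 + 2704} = \frac{1}{2516}$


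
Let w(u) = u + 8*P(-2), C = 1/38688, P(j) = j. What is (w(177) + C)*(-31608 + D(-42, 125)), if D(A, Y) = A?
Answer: -32856756475/6448 ≈ -5.0956e+6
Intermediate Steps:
C = 1/38688 ≈ 2.5848e-5
w(u) = -16 + u (w(u) = u + 8*(-2) = u - 16 = -16 + u)
(w(177) + C)*(-31608 + D(-42, 125)) = ((-16 + 177) + 1/38688)*(-31608 - 42) = (161 + 1/38688)*(-31650) = (6228769/38688)*(-31650) = -32856756475/6448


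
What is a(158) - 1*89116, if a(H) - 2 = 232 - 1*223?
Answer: -89105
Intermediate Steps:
a(H) = 11 (a(H) = 2 + (232 - 1*223) = 2 + (232 - 223) = 2 + 9 = 11)
a(158) - 1*89116 = 11 - 1*89116 = 11 - 89116 = -89105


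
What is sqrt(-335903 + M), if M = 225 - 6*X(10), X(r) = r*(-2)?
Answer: I*sqrt(335558) ≈ 579.27*I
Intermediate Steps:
X(r) = -2*r
M = 345 (M = 225 - (-12)*10 = 225 - 6*(-20) = 225 + 120 = 345)
sqrt(-335903 + M) = sqrt(-335903 + 345) = sqrt(-335558) = I*sqrt(335558)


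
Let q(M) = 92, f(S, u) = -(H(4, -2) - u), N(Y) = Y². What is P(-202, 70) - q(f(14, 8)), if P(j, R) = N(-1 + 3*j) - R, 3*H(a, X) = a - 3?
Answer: 368287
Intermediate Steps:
H(a, X) = -1 + a/3 (H(a, X) = (a - 3)/3 = (-3 + a)/3 = -1 + a/3)
P(j, R) = (-1 + 3*j)² - R
f(S, u) = -⅓ + u (f(S, u) = -((-1 + (⅓)*4) - u) = -((-1 + 4/3) - u) = -(⅓ - u) = -⅓ + u)
P(-202, 70) - q(f(14, 8)) = ((-1 + 3*(-202))² - 1*70) - 1*92 = ((-1 - 606)² - 70) - 92 = ((-607)² - 70) - 92 = (368449 - 70) - 92 = 368379 - 92 = 368287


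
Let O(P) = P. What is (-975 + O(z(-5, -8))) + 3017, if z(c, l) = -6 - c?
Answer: 2041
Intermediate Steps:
(-975 + O(z(-5, -8))) + 3017 = (-975 + (-6 - 1*(-5))) + 3017 = (-975 + (-6 + 5)) + 3017 = (-975 - 1) + 3017 = -976 + 3017 = 2041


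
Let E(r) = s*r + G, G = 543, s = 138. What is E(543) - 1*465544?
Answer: -390067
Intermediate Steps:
E(r) = 543 + 138*r (E(r) = 138*r + 543 = 543 + 138*r)
E(543) - 1*465544 = (543 + 138*543) - 1*465544 = (543 + 74934) - 465544 = 75477 - 465544 = -390067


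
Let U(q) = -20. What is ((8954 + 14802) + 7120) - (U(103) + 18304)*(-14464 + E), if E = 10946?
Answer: 64353988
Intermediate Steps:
((8954 + 14802) + 7120) - (U(103) + 18304)*(-14464 + E) = ((8954 + 14802) + 7120) - (-20 + 18304)*(-14464 + 10946) = (23756 + 7120) - 18284*(-3518) = 30876 - 1*(-64323112) = 30876 + 64323112 = 64353988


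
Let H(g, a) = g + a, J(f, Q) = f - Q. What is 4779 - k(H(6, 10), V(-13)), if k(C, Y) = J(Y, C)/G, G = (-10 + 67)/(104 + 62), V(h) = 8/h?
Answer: 1192365/247 ≈ 4827.4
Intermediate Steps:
G = 57/166 ≈ 0.34337
H(g, a) = a + g
k(C, Y) = -166*C/57 + 166*Y/57 (k(C, Y) = (Y - C)/(57/166) = (Y - C)*(166/57) = -166*C/57 + 166*Y/57)
4779 - k(H(6, 10), V(-13)) = 4779 - (-166*(10 + 6)/57 + 166*(8/(-13))/57) = 4779 - (-166/57*16 + 166*(8*(-1/13))/57) = 4779 - (-2656/57 + (166/57)*(-8/13)) = 4779 - (-2656/57 - 1328/741) = 4779 - 1*(-11952/247) = 4779 + 11952/247 = 1192365/247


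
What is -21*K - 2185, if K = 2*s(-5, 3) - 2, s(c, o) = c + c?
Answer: -1723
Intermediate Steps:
s(c, o) = 2*c
K = -22 (K = 2*(2*(-5)) - 2 = 2*(-10) - 2 = -20 - 2 = -22)
-21*K - 2185 = -21*(-22) - 2185 = 462 - 2185 = -1723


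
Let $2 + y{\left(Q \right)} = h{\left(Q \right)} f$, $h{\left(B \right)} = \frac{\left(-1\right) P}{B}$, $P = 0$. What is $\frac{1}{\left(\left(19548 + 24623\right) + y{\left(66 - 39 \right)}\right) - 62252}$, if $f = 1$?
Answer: $- \frac{1}{18083} \approx -5.5301 \cdot 10^{-5}$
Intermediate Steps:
$h{\left(B \right)} = 0$ ($h{\left(B \right)} = \frac{\left(-1\right) 0}{B} = \frac{0}{B} = 0$)
$y{\left(Q \right)} = -2$ ($y{\left(Q \right)} = -2 + 0 \cdot 1 = -2 + 0 = -2$)
$\frac{1}{\left(\left(19548 + 24623\right) + y{\left(66 - 39 \right)}\right) - 62252} = \frac{1}{\left(\left(19548 + 24623\right) - 2\right) - 62252} = \frac{1}{\left(44171 - 2\right) - 62252} = \frac{1}{44169 - 62252} = \frac{1}{-18083} = - \frac{1}{18083}$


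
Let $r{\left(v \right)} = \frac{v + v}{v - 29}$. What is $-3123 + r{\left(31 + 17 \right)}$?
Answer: $- \frac{59241}{19} \approx -3117.9$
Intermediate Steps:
$r{\left(v \right)} = \frac{2 v}{-29 + v}$
$-3123 + r{\left(31 + 17 \right)} = -3123 + \frac{2 \left(31 + 17\right)}{-29 + \left(31 + 17\right)} = -3123 + 2 \cdot 48 \frac{1}{-29 + 48} = -3123 + 2 \cdot 48 \cdot \frac{1}{19} = -3123 + \frac{96}{19} = - \frac{59241}{19}$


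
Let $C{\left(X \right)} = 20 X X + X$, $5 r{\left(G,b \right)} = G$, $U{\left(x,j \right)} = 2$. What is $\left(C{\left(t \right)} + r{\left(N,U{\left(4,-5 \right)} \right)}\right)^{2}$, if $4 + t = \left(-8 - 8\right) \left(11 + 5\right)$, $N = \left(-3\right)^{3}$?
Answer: $\frac{45679660720929}{25} \approx 1.8272 \cdot 10^{12}$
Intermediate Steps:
$N = -27$
$r{\left(G,b \right)} = \frac{G}{5}$
$t = -260$ ($t = -4 + \left(-8 - 8\right) \left(11 + 5\right) = -4 - 256 = -260$)
$C{\left(X \right)} = X + 20 X^{2}$ ($C{\left(X \right)} = 20 X^{2} + X = X + 20 X^{2}$)
$\left(C{\left(t \right)} + r{\left(N,U{\left(4,-5 \right)} \right)}\right)^{2} = \left(- 260 \left(1 + 20 \left(-260\right)\right) + \frac{1}{5} \left(-27\right)\right)^{2} = \left(- 260 \left(1 - 5200\right) - \frac{27}{5}\right)^{2} = \left(\left(-260\right) \left(-5199\right) - \frac{27}{5}\right)^{2} = \left(1351740 - \frac{27}{5}\right)^{2} = \left(\frac{6758673}{5}\right)^{2} = \frac{45679660720929}{25}$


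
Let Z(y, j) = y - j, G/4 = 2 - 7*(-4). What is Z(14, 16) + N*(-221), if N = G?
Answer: -26522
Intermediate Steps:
G = 120 (G = 4*(2 - 7*(-4)) = 4*(2 + 28) = 4*30 = 120)
N = 120
Z(14, 16) + N*(-221) = (14 - 1*16) + 120*(-221) = (14 - 16) - 26520 = -2 - 26520 = -26522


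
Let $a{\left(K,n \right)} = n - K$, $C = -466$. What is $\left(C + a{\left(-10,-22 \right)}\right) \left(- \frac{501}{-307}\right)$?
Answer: $- \frac{239478}{307} \approx -780.06$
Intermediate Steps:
$\left(C + a{\left(-10,-22 \right)}\right) \left(- \frac{501}{-307}\right) = \left(-466 - 12\right) \left(- \frac{501}{-307}\right) = \left(-466 + \left(-22 + 10\right)\right) \left(\left(-501\right) \left(- \frac{1}{307}\right)\right) = \left(-466 - 12\right) \frac{501}{307} = \left(-478\right) \frac{501}{307} = - \frac{239478}{307}$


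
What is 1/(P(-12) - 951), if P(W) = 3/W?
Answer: -4/3805 ≈ -0.0010512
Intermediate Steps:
1/(P(-12) - 951) = 1/(3/(-12) - 951) = 1/(3*(-1/12) - 951) = 1/(-¼ - 951) = 1/(-3805/4) = -4/3805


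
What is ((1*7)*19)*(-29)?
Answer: -3857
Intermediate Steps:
((1*7)*19)*(-29) = (7*19)*(-29) = 133*(-29) = -3857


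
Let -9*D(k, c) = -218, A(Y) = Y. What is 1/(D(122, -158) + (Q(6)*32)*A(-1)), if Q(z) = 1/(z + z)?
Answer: 9/194 ≈ 0.046392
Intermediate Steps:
Q(z) = 1/(2*z)
D(k, c) = 218/9 (D(k, c) = -1/9*(-218) = 218/9)
1/(D(122, -158) + (Q(6)*32)*A(-1)) = 1/(218/9 + (((1/2)/6)*32)*(-1)) = 1/(218/9 + (((1/2)*(1/6))*32)*(-1)) = 1/(218/9 + ((1/12)*32)*(-1)) = 1/(218/9 + (8/3)*(-1)) = 1/(218/9 - 8/3) = 1/(194/9) = 9/194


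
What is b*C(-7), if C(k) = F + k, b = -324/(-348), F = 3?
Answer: -108/29 ≈ -3.7241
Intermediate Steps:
b = 27/29 (b = -324*(-1/348) = 27/29 ≈ 0.93103)
C(k) = 3 + k
b*C(-7) = 27*(3 - 7)/29 = (27/29)*(-4) = -108/29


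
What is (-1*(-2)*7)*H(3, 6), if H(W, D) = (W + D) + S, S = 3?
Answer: 168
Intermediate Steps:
H(W, D) = 3 + D + W (H(W, D) = (W + D) + 3 = (D + W) + 3 = 3 + D + W)
(-1*(-2)*7)*H(3, 6) = (-1*(-2)*7)*(3 + 6 + 3) = (2*7)*12 = 14*12 = 168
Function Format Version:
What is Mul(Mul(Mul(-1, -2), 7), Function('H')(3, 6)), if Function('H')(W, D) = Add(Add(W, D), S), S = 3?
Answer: 168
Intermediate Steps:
Function('H')(W, D) = Add(3, D, W) (Function('H')(W, D) = Add(Add(W, D), 3) = Add(Add(D, W), 3) = Add(3, D, W))
Mul(Mul(Mul(-1, -2), 7), Function('H')(3, 6)) = Mul(Mul(Mul(-1, -2), 7), Add(3, 6, 3)) = Mul(Mul(2, 7), 12) = Mul(14, 12) = 168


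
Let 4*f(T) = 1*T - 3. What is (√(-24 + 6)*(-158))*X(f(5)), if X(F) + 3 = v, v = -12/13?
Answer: 24174*I*√2/13 ≈ 2629.8*I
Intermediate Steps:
v = -12/13 (v = -12*1/13 = -12/13 ≈ -0.92308)
f(T) = -¾ + T/4 (f(T) = (1*T - 3)/4 = (T - 3)/4 = (-3 + T)/4 = -¾ + T/4)
X(F) = -51/13 (X(F) = -3 - 12/13 = -51/13)
(√(-24 + 6)*(-158))*X(f(5)) = (√(-24 + 6)*(-158))*(-51/13) = (√(-18)*(-158))*(-51/13) = ((3*I*√2)*(-158))*(-51/13) = -474*I*√2*(-51/13) = 24174*I*√2/13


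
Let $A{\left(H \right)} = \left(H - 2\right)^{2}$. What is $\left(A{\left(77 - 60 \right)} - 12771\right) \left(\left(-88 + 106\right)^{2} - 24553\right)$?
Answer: $303977034$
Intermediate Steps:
$A{\left(H \right)} = \left(-2 + H\right)^{2}$
$\left(A{\left(77 - 60 \right)} - 12771\right) \left(\left(-88 + 106\right)^{2} - 24553\right) = \left(\left(-2 + \left(77 - 60\right)\right)^{2} - 12771\right) \left(\left(-88 + 106\right)^{2} - 24553\right) = \left(\left(-2 + 17\right)^{2} - 12771\right) \left(18^{2} - 24553\right) = \left(15^{2} - 12771\right) \left(324 - 24553\right) = \left(225 - 12771\right) \left(-24229\right) = \left(-12546\right) \left(-24229\right) = 303977034$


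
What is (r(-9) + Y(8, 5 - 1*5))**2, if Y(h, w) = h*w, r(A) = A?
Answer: 81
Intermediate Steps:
(r(-9) + Y(8, 5 - 1*5))**2 = (-9 + 8*(5 - 1*5))**2 = (-9 + 8*(5 - 5))**2 = (-9 + 8*0)**2 = (-9 + 0)**2 = (-9)**2 = 81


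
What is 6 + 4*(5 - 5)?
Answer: 6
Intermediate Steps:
6 + 4*(5 - 5) = 6 + 4*0 = 6 + 0 = 6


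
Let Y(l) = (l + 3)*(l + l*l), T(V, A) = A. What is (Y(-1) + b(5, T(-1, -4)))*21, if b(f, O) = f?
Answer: 105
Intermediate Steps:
Y(l) = (3 + l)*(l + l²)
(Y(-1) + b(5, T(-1, -4)))*21 = (-(3 + (-1)² + 4*(-1)) + 5)*21 = (-(3 + 1 - 4) + 5)*21 = (-1*0 + 5)*21 = (0 + 5)*21 = 5*21 = 105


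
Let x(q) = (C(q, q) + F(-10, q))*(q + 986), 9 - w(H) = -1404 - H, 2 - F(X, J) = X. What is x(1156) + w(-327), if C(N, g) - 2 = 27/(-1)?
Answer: -26760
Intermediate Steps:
F(X, J) = 2 - X
C(N, g) = -25 (C(N, g) = 2 + 27/(-1) = 2 + 27*(-1) = 2 - 27 = -25)
w(H) = 1413 + H (w(H) = 9 - (-1404 - H) = 9 + (1404 + H) = 1413 + H)
x(q) = -12818 - 13*q (x(q) = (-25 + (2 - 1*(-10)))*(q + 986) = (-25 + (2 + 10))*(986 + q) = (-25 + 12)*(986 + q) = -13*(986 + q) = -12818 - 13*q)
x(1156) + w(-327) = (-12818 - 13*1156) + (1413 - 327) = (-12818 - 15028) + 1086 = -27846 + 1086 = -26760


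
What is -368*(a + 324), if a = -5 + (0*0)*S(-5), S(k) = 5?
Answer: -117392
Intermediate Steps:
a = -5 (a = -5 + (0*0)*5 = -5 + 0*5 = -5 + 0 = -5)
-368*(a + 324) = -368*(-5 + 324) = -368*319 = -117392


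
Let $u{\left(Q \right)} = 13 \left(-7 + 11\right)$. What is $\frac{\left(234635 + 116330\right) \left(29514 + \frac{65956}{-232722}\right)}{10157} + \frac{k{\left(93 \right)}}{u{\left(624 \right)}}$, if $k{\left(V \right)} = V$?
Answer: $\frac{62675709840920641}{61457691204} \approx 1.0198 \cdot 10^{6}$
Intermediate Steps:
$u{\left(Q \right)} = 52$ ($u{\left(Q \right)} = 13 \cdot 4 = 52$)
$\frac{\left(234635 + 116330\right) \left(29514 + \frac{65956}{-232722}\right)}{10157} + \frac{k{\left(93 \right)}}{u{\left(624 \right)}} = \frac{\left(234635 + 116330\right) \left(29514 + \frac{65956}{-232722}\right)}{10157} + \frac{93}{52} = 350965 \left(29514 + 65956 \left(- \frac{1}{232722}\right)\right) \frac{1}{10157} + 93 \cdot \frac{1}{52} = 350965 \left(29514 - \frac{32978}{116361}\right) \frac{1}{10157} + \frac{93}{52} = 350965 \cdot \frac{3434245576}{116361} \cdot \frac{1}{10157} + \frac{93}{52} = \frac{1205299998580840}{116361} \cdot \frac{1}{10157} + \frac{93}{52} = \frac{1205299998580840}{1181878677} + \frac{93}{52} = \frac{62675709840920641}{61457691204}$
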